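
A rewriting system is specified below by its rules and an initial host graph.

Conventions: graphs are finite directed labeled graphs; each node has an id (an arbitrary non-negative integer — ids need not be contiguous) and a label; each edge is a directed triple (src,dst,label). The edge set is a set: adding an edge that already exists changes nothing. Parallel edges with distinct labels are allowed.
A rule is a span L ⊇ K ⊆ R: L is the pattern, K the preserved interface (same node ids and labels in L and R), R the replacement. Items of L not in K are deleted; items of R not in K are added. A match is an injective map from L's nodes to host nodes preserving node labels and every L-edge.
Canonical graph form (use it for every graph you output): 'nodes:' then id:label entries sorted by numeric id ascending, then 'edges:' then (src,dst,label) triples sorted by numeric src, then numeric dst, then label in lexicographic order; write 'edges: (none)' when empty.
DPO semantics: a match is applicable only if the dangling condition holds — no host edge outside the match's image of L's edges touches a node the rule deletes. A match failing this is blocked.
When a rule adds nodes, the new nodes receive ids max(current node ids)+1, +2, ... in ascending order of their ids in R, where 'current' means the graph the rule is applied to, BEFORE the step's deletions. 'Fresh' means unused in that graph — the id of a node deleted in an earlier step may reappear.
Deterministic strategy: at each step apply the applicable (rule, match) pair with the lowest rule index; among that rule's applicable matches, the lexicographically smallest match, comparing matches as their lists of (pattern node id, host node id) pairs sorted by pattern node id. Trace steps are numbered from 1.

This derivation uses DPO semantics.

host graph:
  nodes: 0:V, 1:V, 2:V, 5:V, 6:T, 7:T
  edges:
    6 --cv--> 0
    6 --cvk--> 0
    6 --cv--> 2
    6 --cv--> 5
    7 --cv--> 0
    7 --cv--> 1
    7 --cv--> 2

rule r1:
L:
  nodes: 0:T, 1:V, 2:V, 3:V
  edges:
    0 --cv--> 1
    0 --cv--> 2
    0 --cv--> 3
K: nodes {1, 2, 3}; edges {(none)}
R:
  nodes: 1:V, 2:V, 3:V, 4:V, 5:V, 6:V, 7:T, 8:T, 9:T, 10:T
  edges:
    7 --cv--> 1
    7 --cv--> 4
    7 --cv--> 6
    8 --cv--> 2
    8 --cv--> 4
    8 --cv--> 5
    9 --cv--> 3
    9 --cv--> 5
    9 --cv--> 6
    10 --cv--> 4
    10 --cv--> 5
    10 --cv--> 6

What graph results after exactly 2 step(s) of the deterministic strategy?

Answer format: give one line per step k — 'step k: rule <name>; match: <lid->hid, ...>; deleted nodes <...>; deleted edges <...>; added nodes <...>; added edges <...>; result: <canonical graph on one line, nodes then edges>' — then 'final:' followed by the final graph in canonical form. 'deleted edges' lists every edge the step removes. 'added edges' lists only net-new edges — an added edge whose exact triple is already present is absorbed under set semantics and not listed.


step 1: rule r1; match: 0->7, 1->0, 2->1, 3->2; deleted nodes 7; deleted edges (7,0,cv); (7,1,cv); (7,2,cv); added nodes 8, 9, 10, 11, 12, 13, 14; added edges (11,0,cv); (11,8,cv); (11,10,cv); (12,1,cv); (12,8,cv); (12,9,cv); (13,2,cv); (13,9,cv); (13,10,cv); (14,8,cv); (14,9,cv); (14,10,cv); result: nodes: 0:V, 1:V, 2:V, 5:V, 6:T, 8:V, 9:V, 10:V, 11:T, 12:T, 13:T, 14:T edges: (6,0,cv); (6,0,cvk); (6,2,cv); (6,5,cv); (11,0,cv); (11,8,cv); (11,10,cv); (12,1,cv); (12,8,cv); (12,9,cv); (13,2,cv); (13,9,cv); (13,10,cv); (14,8,cv); (14,9,cv); (14,10,cv)
step 2: rule r1; match: 0->11, 1->0, 2->8, 3->10; deleted nodes 11; deleted edges (11,0,cv); (11,8,cv); (11,10,cv); added nodes 15, 16, 17, 18, 19, 20, 21; added edges (18,0,cv); (18,15,cv); (18,17,cv); (19,8,cv); (19,15,cv); (19,16,cv); (20,10,cv); (20,16,cv); (20,17,cv); (21,15,cv); (21,16,cv); (21,17,cv); result: nodes: 0:V, 1:V, 2:V, 5:V, 6:T, 8:V, 9:V, 10:V, 12:T, 13:T, 14:T, 15:V, 16:V, 17:V, 18:T, 19:T, 20:T, 21:T edges: (6,0,cv); (6,0,cvk); (6,2,cv); (6,5,cv); (12,1,cv); (12,8,cv); (12,9,cv); (13,2,cv); (13,9,cv); (13,10,cv); (14,8,cv); (14,9,cv); (14,10,cv); (18,0,cv); (18,15,cv); (18,17,cv); (19,8,cv); (19,15,cv); (19,16,cv); (20,10,cv); (20,16,cv); (20,17,cv); (21,15,cv); (21,16,cv); (21,17,cv)
final:
nodes: 0:V, 1:V, 2:V, 5:V, 6:T, 8:V, 9:V, 10:V, 12:T, 13:T, 14:T, 15:V, 16:V, 17:V, 18:T, 19:T, 20:T, 21:T
edges: (6,0,cv); (6,0,cvk); (6,2,cv); (6,5,cv); (12,1,cv); (12,8,cv); (12,9,cv); (13,2,cv); (13,9,cv); (13,10,cv); (14,8,cv); (14,9,cv); (14,10,cv); (18,0,cv); (18,15,cv); (18,17,cv); (19,8,cv); (19,15,cv); (19,16,cv); (20,10,cv); (20,16,cv); (20,17,cv); (21,15,cv); (21,16,cv); (21,17,cv)


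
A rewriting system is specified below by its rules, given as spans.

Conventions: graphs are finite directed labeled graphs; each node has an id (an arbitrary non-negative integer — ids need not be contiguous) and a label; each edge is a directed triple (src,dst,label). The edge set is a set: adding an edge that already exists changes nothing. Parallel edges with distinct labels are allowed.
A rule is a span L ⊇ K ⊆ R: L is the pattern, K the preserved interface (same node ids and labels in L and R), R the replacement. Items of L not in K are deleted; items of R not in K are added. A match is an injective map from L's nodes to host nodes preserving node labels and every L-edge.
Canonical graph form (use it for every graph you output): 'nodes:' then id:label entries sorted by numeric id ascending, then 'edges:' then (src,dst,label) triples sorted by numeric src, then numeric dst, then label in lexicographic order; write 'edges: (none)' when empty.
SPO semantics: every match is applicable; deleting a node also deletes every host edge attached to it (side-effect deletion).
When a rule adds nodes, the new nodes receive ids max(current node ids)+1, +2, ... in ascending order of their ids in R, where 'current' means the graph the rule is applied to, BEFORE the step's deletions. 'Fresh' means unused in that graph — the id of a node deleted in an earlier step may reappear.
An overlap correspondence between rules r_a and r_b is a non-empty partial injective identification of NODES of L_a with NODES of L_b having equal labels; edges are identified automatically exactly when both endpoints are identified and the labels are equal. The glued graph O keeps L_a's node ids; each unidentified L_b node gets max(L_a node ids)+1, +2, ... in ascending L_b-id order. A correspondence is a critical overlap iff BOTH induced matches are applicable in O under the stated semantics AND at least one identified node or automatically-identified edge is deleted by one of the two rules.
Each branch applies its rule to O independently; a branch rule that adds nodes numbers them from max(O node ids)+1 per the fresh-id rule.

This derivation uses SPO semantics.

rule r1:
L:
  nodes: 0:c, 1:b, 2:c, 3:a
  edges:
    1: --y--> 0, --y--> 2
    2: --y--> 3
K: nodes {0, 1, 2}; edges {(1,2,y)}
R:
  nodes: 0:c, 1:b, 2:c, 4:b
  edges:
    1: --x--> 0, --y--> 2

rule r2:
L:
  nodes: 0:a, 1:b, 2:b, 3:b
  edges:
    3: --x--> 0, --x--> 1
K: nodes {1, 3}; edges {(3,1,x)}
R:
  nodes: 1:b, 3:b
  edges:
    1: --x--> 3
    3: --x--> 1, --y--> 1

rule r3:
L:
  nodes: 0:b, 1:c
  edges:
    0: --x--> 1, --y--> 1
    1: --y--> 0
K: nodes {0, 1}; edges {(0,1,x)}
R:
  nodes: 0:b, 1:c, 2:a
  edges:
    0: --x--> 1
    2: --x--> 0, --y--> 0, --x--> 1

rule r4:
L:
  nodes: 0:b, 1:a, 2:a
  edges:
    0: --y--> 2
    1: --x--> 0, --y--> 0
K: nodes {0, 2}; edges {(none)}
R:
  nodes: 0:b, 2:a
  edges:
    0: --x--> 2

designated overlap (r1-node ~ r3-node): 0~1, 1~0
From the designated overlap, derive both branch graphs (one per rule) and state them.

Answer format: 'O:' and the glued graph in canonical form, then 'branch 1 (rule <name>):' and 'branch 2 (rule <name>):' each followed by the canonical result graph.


O:
nodes: 0:c, 1:b, 2:c, 3:a
edges: (0,1,y); (1,0,x); (1,0,y); (1,2,y); (2,3,y)
branch 1 (rule r1):
nodes: 0:c, 1:b, 2:c, 4:b
edges: (0,1,y); (1,0,x); (1,2,y)
branch 2 (rule r3):
nodes: 0:c, 1:b, 2:c, 3:a, 4:a
edges: (1,0,x); (1,2,y); (2,3,y); (4,0,x); (4,1,x); (4,1,y)


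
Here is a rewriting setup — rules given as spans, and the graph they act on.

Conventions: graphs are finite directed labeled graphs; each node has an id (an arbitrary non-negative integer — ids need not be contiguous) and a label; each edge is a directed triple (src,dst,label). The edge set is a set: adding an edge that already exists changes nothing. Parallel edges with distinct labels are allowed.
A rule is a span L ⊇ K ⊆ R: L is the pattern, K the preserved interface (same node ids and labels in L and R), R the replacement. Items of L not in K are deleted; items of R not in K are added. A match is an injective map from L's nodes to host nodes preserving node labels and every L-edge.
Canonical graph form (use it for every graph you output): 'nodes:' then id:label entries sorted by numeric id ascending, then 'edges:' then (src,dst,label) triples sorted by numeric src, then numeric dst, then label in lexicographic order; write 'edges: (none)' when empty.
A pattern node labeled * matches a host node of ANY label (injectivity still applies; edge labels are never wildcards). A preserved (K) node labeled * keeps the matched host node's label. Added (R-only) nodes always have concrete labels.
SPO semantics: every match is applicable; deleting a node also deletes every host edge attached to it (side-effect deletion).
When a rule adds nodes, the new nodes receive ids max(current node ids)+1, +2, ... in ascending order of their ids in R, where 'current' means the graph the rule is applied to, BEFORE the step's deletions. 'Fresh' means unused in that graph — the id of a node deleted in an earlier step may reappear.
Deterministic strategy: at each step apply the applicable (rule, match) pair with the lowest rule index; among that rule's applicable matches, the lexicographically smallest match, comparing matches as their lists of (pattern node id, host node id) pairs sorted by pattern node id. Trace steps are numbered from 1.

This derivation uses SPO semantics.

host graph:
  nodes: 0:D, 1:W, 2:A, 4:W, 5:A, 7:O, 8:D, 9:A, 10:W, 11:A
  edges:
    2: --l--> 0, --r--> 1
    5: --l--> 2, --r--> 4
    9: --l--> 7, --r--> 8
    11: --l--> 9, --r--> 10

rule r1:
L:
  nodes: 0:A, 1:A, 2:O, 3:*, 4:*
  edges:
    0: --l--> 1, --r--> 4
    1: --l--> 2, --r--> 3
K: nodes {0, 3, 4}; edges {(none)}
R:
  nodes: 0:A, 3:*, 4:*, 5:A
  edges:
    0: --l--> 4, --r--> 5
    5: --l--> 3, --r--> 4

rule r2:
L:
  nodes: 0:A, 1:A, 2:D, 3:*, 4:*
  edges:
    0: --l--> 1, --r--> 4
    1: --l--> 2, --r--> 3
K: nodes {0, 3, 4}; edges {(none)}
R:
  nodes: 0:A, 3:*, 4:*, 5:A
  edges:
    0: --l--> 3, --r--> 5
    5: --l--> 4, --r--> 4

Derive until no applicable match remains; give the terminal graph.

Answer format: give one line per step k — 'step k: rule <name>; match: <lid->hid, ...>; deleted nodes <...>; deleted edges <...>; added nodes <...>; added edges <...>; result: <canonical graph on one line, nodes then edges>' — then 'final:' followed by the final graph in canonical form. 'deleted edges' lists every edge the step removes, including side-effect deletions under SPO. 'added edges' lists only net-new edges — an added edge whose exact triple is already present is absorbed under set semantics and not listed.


step 1: rule r1; match: 0->11, 1->9, 2->7, 3->8, 4->10; deleted nodes 7, 9; deleted edges (9,7,l); (9,8,r); (11,9,l); (11,10,r); added nodes 12; added edges (11,10,l); (11,12,r); (12,8,l); (12,10,r); result: nodes: 0:D, 1:W, 2:A, 4:W, 5:A, 8:D, 10:W, 11:A, 12:A edges: (2,0,l); (2,1,r); (5,2,l); (5,4,r); (11,10,l); (11,12,r); (12,8,l); (12,10,r)
step 2: rule r2; match: 0->5, 1->2, 2->0, 3->1, 4->4; deleted nodes 0, 2; deleted edges (2,0,l); (2,1,r); (5,2,l); (5,4,r); added nodes 13; added edges (5,1,l); (5,13,r); (13,4,l); (13,4,r); result: nodes: 1:W, 4:W, 5:A, 8:D, 10:W, 11:A, 12:A, 13:A edges: (5,1,l); (5,13,r); (11,10,l); (11,12,r); (12,8,l); (12,10,r); (13,4,l); (13,4,r)
final:
nodes: 1:W, 4:W, 5:A, 8:D, 10:W, 11:A, 12:A, 13:A
edges: (5,1,l); (5,13,r); (11,10,l); (11,12,r); (12,8,l); (12,10,r); (13,4,l); (13,4,r)


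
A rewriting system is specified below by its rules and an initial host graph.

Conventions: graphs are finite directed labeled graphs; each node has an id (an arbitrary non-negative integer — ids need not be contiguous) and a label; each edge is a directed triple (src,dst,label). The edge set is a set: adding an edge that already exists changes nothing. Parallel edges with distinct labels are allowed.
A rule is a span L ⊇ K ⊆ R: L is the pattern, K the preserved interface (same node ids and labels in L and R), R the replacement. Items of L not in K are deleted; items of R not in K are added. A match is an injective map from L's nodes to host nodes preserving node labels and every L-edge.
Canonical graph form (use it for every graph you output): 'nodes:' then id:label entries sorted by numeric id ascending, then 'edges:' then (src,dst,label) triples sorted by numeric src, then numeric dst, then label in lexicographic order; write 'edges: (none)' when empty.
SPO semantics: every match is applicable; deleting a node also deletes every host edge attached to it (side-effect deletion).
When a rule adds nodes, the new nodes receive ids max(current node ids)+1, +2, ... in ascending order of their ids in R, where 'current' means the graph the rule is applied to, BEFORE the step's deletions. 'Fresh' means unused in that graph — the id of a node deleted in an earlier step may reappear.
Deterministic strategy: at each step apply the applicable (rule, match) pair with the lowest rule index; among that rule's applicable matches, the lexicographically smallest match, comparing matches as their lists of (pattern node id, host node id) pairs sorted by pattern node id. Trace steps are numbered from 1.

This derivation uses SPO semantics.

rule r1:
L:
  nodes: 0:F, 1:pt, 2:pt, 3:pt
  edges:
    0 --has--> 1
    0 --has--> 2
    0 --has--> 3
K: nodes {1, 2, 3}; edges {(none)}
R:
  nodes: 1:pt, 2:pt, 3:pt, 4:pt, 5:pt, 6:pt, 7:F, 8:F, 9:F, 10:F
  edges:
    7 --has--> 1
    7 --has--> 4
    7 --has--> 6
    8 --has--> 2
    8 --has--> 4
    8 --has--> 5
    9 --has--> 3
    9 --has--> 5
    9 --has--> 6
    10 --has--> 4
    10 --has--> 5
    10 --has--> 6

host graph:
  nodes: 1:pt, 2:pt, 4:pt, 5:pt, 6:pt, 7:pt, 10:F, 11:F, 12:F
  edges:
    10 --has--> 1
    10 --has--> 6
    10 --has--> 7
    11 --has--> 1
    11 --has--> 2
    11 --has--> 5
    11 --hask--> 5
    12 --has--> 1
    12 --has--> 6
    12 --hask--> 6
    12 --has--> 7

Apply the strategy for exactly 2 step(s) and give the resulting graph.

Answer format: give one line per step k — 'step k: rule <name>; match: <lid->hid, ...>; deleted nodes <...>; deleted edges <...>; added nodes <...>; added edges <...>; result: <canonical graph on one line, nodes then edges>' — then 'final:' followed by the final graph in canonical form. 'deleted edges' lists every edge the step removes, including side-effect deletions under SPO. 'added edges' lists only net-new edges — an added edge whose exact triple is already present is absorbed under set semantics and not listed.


step 1: rule r1; match: 0->10, 1->1, 2->6, 3->7; deleted nodes 10; deleted edges (10,1,has); (10,6,has); (10,7,has); added nodes 13, 14, 15, 16, 17, 18, 19; added edges (16,1,has); (16,13,has); (16,15,has); (17,6,has); (17,13,has); (17,14,has); (18,7,has); (18,14,has); (18,15,has); (19,13,has); (19,14,has); (19,15,has); result: nodes: 1:pt, 2:pt, 4:pt, 5:pt, 6:pt, 7:pt, 11:F, 12:F, 13:pt, 14:pt, 15:pt, 16:F, 17:F, 18:F, 19:F edges: (11,1,has); (11,2,has); (11,5,has); (11,5,hask); (12,1,has); (12,6,has); (12,6,hask); (12,7,has); (16,1,has); (16,13,has); (16,15,has); (17,6,has); (17,13,has); (17,14,has); (18,7,has); (18,14,has); (18,15,has); (19,13,has); (19,14,has); (19,15,has)
step 2: rule r1; match: 0->11, 1->1, 2->2, 3->5; deleted nodes 11; deleted edges (11,1,has); (11,2,has); (11,5,has); (11,5,hask); added nodes 20, 21, 22, 23, 24, 25, 26; added edges (23,1,has); (23,20,has); (23,22,has); (24,2,has); (24,20,has); (24,21,has); (25,5,has); (25,21,has); (25,22,has); (26,20,has); (26,21,has); (26,22,has); result: nodes: 1:pt, 2:pt, 4:pt, 5:pt, 6:pt, 7:pt, 12:F, 13:pt, 14:pt, 15:pt, 16:F, 17:F, 18:F, 19:F, 20:pt, 21:pt, 22:pt, 23:F, 24:F, 25:F, 26:F edges: (12,1,has); (12,6,has); (12,6,hask); (12,7,has); (16,1,has); (16,13,has); (16,15,has); (17,6,has); (17,13,has); (17,14,has); (18,7,has); (18,14,has); (18,15,has); (19,13,has); (19,14,has); (19,15,has); (23,1,has); (23,20,has); (23,22,has); (24,2,has); (24,20,has); (24,21,has); (25,5,has); (25,21,has); (25,22,has); (26,20,has); (26,21,has); (26,22,has)
final:
nodes: 1:pt, 2:pt, 4:pt, 5:pt, 6:pt, 7:pt, 12:F, 13:pt, 14:pt, 15:pt, 16:F, 17:F, 18:F, 19:F, 20:pt, 21:pt, 22:pt, 23:F, 24:F, 25:F, 26:F
edges: (12,1,has); (12,6,has); (12,6,hask); (12,7,has); (16,1,has); (16,13,has); (16,15,has); (17,6,has); (17,13,has); (17,14,has); (18,7,has); (18,14,has); (18,15,has); (19,13,has); (19,14,has); (19,15,has); (23,1,has); (23,20,has); (23,22,has); (24,2,has); (24,20,has); (24,21,has); (25,5,has); (25,21,has); (25,22,has); (26,20,has); (26,21,has); (26,22,has)


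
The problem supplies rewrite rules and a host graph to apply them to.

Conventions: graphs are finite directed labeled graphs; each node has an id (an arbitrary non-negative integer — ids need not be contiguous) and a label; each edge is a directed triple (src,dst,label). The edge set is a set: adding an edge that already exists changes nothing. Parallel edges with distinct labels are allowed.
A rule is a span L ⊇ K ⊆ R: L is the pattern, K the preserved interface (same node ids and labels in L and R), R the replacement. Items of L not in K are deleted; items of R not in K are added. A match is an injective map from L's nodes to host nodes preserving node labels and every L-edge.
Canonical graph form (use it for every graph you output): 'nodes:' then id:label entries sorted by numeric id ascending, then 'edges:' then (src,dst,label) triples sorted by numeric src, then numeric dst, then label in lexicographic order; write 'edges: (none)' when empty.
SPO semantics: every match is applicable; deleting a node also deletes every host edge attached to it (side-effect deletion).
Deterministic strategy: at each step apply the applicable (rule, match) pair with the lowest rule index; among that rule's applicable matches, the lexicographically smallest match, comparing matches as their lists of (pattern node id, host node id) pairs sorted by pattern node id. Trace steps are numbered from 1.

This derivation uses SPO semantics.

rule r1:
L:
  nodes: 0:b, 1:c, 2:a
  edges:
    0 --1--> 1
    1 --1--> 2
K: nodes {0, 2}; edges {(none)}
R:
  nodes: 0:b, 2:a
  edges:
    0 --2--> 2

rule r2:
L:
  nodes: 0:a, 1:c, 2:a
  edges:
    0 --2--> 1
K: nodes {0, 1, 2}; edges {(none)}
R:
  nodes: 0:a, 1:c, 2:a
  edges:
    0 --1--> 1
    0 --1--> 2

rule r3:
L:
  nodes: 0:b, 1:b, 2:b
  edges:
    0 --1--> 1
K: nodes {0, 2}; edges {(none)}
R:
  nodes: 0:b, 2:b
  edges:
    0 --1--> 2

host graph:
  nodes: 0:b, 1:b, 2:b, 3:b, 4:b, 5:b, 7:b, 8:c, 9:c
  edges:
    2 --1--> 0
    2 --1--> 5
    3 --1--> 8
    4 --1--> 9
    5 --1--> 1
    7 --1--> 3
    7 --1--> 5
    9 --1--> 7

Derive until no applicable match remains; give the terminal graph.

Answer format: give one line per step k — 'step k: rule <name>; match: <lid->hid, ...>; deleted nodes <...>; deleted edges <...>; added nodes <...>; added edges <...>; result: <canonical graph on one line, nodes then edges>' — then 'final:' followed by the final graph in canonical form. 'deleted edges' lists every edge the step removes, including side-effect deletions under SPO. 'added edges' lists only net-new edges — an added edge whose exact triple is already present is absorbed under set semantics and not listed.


step 1: rule r3; match: 0->2, 1->0, 2->1; deleted nodes 0; deleted edges (2,0,1); added nodes (none); added edges (2,1,1); result: nodes: 1:b, 2:b, 3:b, 4:b, 5:b, 7:b, 8:c, 9:c edges: (2,1,1); (2,5,1); (3,8,1); (4,9,1); (5,1,1); (7,3,1); (7,5,1); (9,7,1)
step 2: rule r3; match: 0->2, 1->1, 2->3; deleted nodes 1; deleted edges (2,1,1); (5,1,1); added nodes (none); added edges (2,3,1); result: nodes: 2:b, 3:b, 4:b, 5:b, 7:b, 8:c, 9:c edges: (2,3,1); (2,5,1); (3,8,1); (4,9,1); (7,3,1); (7,5,1); (9,7,1)
step 3: rule r3; match: 0->2, 1->3, 2->4; deleted nodes 3; deleted edges (2,3,1); (3,8,1); (7,3,1); added nodes (none); added edges (2,4,1); result: nodes: 2:b, 4:b, 5:b, 7:b, 8:c, 9:c edges: (2,4,1); (2,5,1); (4,9,1); (7,5,1); (9,7,1)
step 4: rule r3; match: 0->2, 1->4, 2->5; deleted nodes 4; deleted edges (2,4,1); (4,9,1); added nodes (none); added edges (none); result: nodes: 2:b, 5:b, 7:b, 8:c, 9:c edges: (2,5,1); (7,5,1); (9,7,1)
step 5: rule r3; match: 0->2, 1->5, 2->7; deleted nodes 5; deleted edges (2,5,1); (7,5,1); added nodes (none); added edges (2,7,1); result: nodes: 2:b, 7:b, 8:c, 9:c edges: (2,7,1); (9,7,1)
final:
nodes: 2:b, 7:b, 8:c, 9:c
edges: (2,7,1); (9,7,1)


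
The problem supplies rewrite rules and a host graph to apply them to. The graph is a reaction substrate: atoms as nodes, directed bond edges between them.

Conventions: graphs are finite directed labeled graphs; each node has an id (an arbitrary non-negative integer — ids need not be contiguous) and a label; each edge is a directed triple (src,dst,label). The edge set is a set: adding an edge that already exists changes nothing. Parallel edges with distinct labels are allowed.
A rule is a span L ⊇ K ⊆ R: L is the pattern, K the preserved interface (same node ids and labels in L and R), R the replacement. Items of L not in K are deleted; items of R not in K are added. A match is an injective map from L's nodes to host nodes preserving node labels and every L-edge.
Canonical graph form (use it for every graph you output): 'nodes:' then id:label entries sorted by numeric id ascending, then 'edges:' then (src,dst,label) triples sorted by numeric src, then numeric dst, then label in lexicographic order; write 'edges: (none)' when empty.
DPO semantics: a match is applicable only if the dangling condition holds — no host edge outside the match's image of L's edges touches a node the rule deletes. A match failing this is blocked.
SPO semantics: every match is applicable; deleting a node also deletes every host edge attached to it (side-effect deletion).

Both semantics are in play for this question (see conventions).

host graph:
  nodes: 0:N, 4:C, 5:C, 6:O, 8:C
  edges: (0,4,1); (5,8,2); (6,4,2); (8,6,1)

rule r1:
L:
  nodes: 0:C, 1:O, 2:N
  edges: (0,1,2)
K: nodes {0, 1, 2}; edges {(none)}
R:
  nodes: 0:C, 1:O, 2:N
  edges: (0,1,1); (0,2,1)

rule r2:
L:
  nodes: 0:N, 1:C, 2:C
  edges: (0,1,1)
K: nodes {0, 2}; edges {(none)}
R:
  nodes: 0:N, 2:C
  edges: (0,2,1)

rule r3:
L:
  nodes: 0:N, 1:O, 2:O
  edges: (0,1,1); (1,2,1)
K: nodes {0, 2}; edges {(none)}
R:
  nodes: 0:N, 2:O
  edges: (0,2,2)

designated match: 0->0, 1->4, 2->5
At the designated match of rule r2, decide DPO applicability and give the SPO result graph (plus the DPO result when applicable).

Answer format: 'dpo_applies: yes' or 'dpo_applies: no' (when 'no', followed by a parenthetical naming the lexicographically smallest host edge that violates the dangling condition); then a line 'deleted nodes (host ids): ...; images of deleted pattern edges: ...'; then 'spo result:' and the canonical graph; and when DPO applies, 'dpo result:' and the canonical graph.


dpo_applies: no
(the rule deletes node 4, which keeps host edge (6,4,2) outside the match image — the dangling condition fails, DPO blocks; SPO proceeds and side-deletes such edges)
deleted nodes (host ids): 4; images of deleted pattern edges: (0,4,1)
spo result:
nodes: 0:N, 5:C, 6:O, 8:C
edges: (0,5,1); (5,8,2); (8,6,1)


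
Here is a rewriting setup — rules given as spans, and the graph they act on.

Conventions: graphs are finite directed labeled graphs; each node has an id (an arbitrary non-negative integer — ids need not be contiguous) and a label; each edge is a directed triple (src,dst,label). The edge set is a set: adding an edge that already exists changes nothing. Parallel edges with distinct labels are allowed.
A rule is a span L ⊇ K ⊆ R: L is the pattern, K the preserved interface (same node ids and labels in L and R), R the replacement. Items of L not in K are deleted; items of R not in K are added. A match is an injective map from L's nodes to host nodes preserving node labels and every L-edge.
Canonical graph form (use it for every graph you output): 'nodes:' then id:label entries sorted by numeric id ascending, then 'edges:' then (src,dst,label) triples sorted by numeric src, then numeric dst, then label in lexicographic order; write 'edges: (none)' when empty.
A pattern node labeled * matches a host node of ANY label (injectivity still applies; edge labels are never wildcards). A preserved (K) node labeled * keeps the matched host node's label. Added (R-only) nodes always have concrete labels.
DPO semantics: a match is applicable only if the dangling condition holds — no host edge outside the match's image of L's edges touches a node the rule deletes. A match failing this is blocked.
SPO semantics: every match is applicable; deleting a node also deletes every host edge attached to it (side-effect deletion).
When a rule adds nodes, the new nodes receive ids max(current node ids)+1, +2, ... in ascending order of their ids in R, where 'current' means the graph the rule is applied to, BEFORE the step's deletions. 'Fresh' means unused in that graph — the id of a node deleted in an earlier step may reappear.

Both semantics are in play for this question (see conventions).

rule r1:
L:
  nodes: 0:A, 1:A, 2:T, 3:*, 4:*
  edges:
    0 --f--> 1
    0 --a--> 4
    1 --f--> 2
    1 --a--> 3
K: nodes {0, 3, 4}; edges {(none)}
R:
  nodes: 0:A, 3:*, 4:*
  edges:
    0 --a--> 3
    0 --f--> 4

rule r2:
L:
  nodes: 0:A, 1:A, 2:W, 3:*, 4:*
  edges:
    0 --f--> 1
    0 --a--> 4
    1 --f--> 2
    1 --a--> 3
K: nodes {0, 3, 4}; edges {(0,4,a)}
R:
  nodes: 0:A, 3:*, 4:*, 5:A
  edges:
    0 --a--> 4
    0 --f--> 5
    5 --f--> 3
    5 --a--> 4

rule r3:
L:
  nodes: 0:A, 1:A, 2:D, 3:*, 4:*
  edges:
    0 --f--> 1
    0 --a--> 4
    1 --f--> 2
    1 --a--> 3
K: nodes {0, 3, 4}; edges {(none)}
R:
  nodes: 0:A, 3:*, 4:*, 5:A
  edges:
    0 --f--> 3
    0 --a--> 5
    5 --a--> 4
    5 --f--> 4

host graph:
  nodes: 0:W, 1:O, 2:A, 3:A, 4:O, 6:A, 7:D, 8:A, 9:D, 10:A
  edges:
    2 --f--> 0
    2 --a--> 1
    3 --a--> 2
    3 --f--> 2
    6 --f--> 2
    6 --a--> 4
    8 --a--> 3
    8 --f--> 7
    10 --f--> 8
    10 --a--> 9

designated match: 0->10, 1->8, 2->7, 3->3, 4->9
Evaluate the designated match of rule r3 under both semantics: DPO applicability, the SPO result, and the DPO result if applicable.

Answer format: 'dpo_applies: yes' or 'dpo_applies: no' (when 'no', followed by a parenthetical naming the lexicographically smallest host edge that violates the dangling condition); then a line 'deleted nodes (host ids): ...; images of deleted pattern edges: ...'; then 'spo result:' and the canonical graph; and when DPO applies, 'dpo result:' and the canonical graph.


dpo_applies: yes
deleted nodes (host ids): 7, 8; images of deleted pattern edges: (8,3,a); (8,7,f); (10,8,f); (10,9,a)
spo result:
nodes: 0:W, 1:O, 2:A, 3:A, 4:O, 6:A, 9:D, 10:A, 11:A
edges: (2,0,f); (2,1,a); (3,2,a); (3,2,f); (6,2,f); (6,4,a); (10,3,f); (10,11,a); (11,9,a); (11,9,f)
dpo result:
nodes: 0:W, 1:O, 2:A, 3:A, 4:O, 6:A, 9:D, 10:A, 11:A
edges: (2,0,f); (2,1,a); (3,2,a); (3,2,f); (6,2,f); (6,4,a); (10,3,f); (10,11,a); (11,9,a); (11,9,f)


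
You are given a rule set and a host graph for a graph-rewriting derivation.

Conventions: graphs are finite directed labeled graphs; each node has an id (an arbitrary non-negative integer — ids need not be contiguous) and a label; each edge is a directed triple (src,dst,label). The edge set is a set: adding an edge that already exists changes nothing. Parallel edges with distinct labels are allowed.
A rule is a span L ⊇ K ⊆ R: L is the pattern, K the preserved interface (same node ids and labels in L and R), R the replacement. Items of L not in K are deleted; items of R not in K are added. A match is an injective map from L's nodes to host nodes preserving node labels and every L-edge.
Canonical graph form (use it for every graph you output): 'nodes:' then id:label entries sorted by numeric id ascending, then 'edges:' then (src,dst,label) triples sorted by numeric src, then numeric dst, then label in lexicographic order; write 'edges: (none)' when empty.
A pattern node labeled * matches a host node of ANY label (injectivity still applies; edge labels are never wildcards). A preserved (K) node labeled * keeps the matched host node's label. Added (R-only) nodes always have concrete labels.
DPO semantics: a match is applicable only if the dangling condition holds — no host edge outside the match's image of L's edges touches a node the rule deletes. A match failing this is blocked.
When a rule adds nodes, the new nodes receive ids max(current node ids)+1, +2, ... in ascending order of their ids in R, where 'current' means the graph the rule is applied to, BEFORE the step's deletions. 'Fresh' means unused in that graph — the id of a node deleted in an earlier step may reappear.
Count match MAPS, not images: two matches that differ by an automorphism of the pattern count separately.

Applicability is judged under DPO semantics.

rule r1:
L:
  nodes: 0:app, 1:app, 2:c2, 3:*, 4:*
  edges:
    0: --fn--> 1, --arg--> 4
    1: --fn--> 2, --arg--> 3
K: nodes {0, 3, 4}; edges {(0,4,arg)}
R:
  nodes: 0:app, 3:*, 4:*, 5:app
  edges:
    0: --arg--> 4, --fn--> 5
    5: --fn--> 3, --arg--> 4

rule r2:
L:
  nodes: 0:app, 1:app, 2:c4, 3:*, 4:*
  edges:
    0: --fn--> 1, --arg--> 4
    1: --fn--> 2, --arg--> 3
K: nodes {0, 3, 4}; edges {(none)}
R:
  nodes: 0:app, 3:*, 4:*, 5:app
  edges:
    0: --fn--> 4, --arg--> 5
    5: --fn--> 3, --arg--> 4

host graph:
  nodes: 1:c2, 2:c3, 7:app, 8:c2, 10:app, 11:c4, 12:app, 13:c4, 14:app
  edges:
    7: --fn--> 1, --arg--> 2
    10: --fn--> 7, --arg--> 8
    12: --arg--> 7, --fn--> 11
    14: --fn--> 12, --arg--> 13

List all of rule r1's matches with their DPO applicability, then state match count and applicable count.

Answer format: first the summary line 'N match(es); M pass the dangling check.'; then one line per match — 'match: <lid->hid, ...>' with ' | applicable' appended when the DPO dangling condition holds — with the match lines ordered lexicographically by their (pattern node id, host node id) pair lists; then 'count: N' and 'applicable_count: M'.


1 match(es); 0 pass the dangling check.
match: 0->10, 1->7, 2->1, 3->2, 4->8
count: 1
applicable_count: 0


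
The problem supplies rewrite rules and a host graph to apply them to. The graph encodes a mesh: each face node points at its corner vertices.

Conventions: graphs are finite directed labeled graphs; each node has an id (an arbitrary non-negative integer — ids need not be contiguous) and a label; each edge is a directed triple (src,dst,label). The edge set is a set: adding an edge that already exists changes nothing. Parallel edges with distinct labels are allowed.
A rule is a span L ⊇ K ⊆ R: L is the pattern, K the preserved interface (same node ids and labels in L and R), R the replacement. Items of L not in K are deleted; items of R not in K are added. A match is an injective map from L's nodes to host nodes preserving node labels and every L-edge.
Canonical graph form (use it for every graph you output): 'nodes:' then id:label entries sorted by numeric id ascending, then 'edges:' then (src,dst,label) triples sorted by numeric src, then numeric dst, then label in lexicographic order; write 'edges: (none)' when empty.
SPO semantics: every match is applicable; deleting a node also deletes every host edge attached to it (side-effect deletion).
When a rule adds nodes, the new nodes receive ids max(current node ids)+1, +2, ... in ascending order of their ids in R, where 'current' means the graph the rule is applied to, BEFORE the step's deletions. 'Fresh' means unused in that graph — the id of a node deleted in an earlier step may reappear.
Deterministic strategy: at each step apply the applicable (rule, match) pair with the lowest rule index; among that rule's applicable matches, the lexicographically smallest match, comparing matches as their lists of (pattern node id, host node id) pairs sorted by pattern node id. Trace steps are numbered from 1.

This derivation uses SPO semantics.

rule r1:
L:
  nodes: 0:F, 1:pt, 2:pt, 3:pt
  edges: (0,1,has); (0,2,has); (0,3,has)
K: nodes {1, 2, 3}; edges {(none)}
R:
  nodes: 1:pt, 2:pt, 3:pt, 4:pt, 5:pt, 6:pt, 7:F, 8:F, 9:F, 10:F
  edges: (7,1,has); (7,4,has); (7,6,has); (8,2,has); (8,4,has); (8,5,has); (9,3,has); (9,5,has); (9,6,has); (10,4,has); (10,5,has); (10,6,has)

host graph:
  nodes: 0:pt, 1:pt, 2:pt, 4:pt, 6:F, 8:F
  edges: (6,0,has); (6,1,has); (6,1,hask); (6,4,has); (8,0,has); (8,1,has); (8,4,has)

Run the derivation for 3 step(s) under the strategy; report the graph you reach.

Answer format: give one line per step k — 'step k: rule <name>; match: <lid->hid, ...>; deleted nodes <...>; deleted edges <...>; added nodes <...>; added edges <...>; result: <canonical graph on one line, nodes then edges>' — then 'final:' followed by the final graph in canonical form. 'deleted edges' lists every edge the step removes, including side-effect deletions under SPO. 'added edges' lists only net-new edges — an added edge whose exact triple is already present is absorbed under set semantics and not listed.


step 1: rule r1; match: 0->6, 1->0, 2->1, 3->4; deleted nodes 6; deleted edges (6,0,has); (6,1,has); (6,1,hask); (6,4,has); added nodes 9, 10, 11, 12, 13, 14, 15; added edges (12,0,has); (12,9,has); (12,11,has); (13,1,has); (13,9,has); (13,10,has); (14,4,has); (14,10,has); (14,11,has); (15,9,has); (15,10,has); (15,11,has); result: nodes: 0:pt, 1:pt, 2:pt, 4:pt, 8:F, 9:pt, 10:pt, 11:pt, 12:F, 13:F, 14:F, 15:F edges: (8,0,has); (8,1,has); (8,4,has); (12,0,has); (12,9,has); (12,11,has); (13,1,has); (13,9,has); (13,10,has); (14,4,has); (14,10,has); (14,11,has); (15,9,has); (15,10,has); (15,11,has)
step 2: rule r1; match: 0->8, 1->0, 2->1, 3->4; deleted nodes 8; deleted edges (8,0,has); (8,1,has); (8,4,has); added nodes 16, 17, 18, 19, 20, 21, 22; added edges (19,0,has); (19,16,has); (19,18,has); (20,1,has); (20,16,has); (20,17,has); (21,4,has); (21,17,has); (21,18,has); (22,16,has); (22,17,has); (22,18,has); result: nodes: 0:pt, 1:pt, 2:pt, 4:pt, 9:pt, 10:pt, 11:pt, 12:F, 13:F, 14:F, 15:F, 16:pt, 17:pt, 18:pt, 19:F, 20:F, 21:F, 22:F edges: (12,0,has); (12,9,has); (12,11,has); (13,1,has); (13,9,has); (13,10,has); (14,4,has); (14,10,has); (14,11,has); (15,9,has); (15,10,has); (15,11,has); (19,0,has); (19,16,has); (19,18,has); (20,1,has); (20,16,has); (20,17,has); (21,4,has); (21,17,has); (21,18,has); (22,16,has); (22,17,has); (22,18,has)
step 3: rule r1; match: 0->12, 1->0, 2->9, 3->11; deleted nodes 12; deleted edges (12,0,has); (12,9,has); (12,11,has); added nodes 23, 24, 25, 26, 27, 28, 29; added edges (26,0,has); (26,23,has); (26,25,has); (27,9,has); (27,23,has); (27,24,has); (28,11,has); (28,24,has); (28,25,has); (29,23,has); (29,24,has); (29,25,has); result: nodes: 0:pt, 1:pt, 2:pt, 4:pt, 9:pt, 10:pt, 11:pt, 13:F, 14:F, 15:F, 16:pt, 17:pt, 18:pt, 19:F, 20:F, 21:F, 22:F, 23:pt, 24:pt, 25:pt, 26:F, 27:F, 28:F, 29:F edges: (13,1,has); (13,9,has); (13,10,has); (14,4,has); (14,10,has); (14,11,has); (15,9,has); (15,10,has); (15,11,has); (19,0,has); (19,16,has); (19,18,has); (20,1,has); (20,16,has); (20,17,has); (21,4,has); (21,17,has); (21,18,has); (22,16,has); (22,17,has); (22,18,has); (26,0,has); (26,23,has); (26,25,has); (27,9,has); (27,23,has); (27,24,has); (28,11,has); (28,24,has); (28,25,has); (29,23,has); (29,24,has); (29,25,has)
final:
nodes: 0:pt, 1:pt, 2:pt, 4:pt, 9:pt, 10:pt, 11:pt, 13:F, 14:F, 15:F, 16:pt, 17:pt, 18:pt, 19:F, 20:F, 21:F, 22:F, 23:pt, 24:pt, 25:pt, 26:F, 27:F, 28:F, 29:F
edges: (13,1,has); (13,9,has); (13,10,has); (14,4,has); (14,10,has); (14,11,has); (15,9,has); (15,10,has); (15,11,has); (19,0,has); (19,16,has); (19,18,has); (20,1,has); (20,16,has); (20,17,has); (21,4,has); (21,17,has); (21,18,has); (22,16,has); (22,17,has); (22,18,has); (26,0,has); (26,23,has); (26,25,has); (27,9,has); (27,23,has); (27,24,has); (28,11,has); (28,24,has); (28,25,has); (29,23,has); (29,24,has); (29,25,has)


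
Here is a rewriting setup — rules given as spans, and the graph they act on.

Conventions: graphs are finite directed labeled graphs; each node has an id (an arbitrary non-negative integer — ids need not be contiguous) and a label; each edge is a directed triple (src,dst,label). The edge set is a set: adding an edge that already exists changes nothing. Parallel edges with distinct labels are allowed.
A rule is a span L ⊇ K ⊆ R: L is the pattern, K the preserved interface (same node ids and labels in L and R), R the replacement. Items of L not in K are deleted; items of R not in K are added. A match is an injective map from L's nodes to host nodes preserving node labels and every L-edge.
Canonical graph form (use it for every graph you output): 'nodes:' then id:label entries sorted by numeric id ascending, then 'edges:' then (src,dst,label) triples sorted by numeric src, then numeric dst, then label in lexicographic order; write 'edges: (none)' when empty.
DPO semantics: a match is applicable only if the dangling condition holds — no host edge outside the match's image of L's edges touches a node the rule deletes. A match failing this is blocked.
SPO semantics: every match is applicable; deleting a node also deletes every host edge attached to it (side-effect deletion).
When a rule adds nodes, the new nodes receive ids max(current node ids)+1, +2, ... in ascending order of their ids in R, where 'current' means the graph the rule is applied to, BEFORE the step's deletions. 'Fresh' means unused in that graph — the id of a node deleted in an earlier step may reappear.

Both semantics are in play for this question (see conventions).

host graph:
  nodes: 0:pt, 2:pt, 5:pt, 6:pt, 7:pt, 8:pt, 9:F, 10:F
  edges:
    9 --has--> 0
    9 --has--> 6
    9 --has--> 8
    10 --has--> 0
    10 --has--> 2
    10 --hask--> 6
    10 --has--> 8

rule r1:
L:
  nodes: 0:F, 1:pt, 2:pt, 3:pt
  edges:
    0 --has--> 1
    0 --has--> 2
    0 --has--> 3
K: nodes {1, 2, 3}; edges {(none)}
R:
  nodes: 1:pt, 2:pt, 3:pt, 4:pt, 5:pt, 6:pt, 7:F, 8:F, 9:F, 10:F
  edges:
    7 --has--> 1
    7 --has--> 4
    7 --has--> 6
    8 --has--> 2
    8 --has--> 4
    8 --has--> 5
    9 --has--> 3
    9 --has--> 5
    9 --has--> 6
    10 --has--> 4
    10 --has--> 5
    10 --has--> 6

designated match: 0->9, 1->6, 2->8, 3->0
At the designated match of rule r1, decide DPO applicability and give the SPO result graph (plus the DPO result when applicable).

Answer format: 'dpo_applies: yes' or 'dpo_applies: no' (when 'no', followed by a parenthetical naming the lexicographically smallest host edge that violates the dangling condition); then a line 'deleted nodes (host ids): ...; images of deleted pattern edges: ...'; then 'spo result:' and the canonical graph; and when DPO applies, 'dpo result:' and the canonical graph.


dpo_applies: yes
deleted nodes (host ids): 9; images of deleted pattern edges: (9,0,has); (9,6,has); (9,8,has)
spo result:
nodes: 0:pt, 2:pt, 5:pt, 6:pt, 7:pt, 8:pt, 10:F, 11:pt, 12:pt, 13:pt, 14:F, 15:F, 16:F, 17:F
edges: (10,0,has); (10,2,has); (10,6,hask); (10,8,has); (14,6,has); (14,11,has); (14,13,has); (15,8,has); (15,11,has); (15,12,has); (16,0,has); (16,12,has); (16,13,has); (17,11,has); (17,12,has); (17,13,has)
dpo result:
nodes: 0:pt, 2:pt, 5:pt, 6:pt, 7:pt, 8:pt, 10:F, 11:pt, 12:pt, 13:pt, 14:F, 15:F, 16:F, 17:F
edges: (10,0,has); (10,2,has); (10,6,hask); (10,8,has); (14,6,has); (14,11,has); (14,13,has); (15,8,has); (15,11,has); (15,12,has); (16,0,has); (16,12,has); (16,13,has); (17,11,has); (17,12,has); (17,13,has)


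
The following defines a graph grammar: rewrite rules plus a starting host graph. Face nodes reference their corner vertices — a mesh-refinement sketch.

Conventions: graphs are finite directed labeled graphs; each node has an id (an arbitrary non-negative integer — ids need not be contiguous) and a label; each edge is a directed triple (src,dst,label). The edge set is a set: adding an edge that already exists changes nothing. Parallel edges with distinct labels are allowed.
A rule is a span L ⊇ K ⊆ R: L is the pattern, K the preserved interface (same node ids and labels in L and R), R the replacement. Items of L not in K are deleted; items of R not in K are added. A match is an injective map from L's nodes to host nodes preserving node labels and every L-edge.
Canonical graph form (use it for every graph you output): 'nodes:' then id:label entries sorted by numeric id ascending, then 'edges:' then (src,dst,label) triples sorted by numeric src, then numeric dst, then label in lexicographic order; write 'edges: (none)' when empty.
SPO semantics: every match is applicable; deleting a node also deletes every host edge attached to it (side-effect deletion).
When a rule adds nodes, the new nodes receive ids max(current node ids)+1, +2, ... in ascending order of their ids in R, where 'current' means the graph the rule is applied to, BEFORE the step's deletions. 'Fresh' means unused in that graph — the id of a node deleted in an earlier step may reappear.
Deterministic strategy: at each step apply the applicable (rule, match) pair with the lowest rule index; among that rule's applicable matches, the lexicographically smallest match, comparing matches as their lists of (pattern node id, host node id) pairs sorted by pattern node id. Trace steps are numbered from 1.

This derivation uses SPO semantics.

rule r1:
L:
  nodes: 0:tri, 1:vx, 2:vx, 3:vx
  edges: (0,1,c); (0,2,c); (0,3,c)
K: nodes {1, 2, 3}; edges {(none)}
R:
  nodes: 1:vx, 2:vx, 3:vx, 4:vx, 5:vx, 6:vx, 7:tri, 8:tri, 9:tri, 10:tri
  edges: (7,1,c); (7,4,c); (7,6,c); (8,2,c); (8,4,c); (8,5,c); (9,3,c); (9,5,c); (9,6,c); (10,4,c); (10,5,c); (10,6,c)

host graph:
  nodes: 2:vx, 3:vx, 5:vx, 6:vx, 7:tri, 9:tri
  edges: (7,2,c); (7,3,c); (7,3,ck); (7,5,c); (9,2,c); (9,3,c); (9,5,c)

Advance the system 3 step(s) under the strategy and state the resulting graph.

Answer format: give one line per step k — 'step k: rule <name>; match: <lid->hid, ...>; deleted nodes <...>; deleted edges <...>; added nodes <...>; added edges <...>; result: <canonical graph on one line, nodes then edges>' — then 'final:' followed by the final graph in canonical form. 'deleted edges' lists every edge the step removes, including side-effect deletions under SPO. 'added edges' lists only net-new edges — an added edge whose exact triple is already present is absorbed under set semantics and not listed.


step 1: rule r1; match: 0->7, 1->2, 2->3, 3->5; deleted nodes 7; deleted edges (7,2,c); (7,3,c); (7,3,ck); (7,5,c); added nodes 10, 11, 12, 13, 14, 15, 16; added edges (13,2,c); (13,10,c); (13,12,c); (14,3,c); (14,10,c); (14,11,c); (15,5,c); (15,11,c); (15,12,c); (16,10,c); (16,11,c); (16,12,c); result: nodes: 2:vx, 3:vx, 5:vx, 6:vx, 9:tri, 10:vx, 11:vx, 12:vx, 13:tri, 14:tri, 15:tri, 16:tri edges: (9,2,c); (9,3,c); (9,5,c); (13,2,c); (13,10,c); (13,12,c); (14,3,c); (14,10,c); (14,11,c); (15,5,c); (15,11,c); (15,12,c); (16,10,c); (16,11,c); (16,12,c)
step 2: rule r1; match: 0->9, 1->2, 2->3, 3->5; deleted nodes 9; deleted edges (9,2,c); (9,3,c); (9,5,c); added nodes 17, 18, 19, 20, 21, 22, 23; added edges (20,2,c); (20,17,c); (20,19,c); (21,3,c); (21,17,c); (21,18,c); (22,5,c); (22,18,c); (22,19,c); (23,17,c); (23,18,c); (23,19,c); result: nodes: 2:vx, 3:vx, 5:vx, 6:vx, 10:vx, 11:vx, 12:vx, 13:tri, 14:tri, 15:tri, 16:tri, 17:vx, 18:vx, 19:vx, 20:tri, 21:tri, 22:tri, 23:tri edges: (13,2,c); (13,10,c); (13,12,c); (14,3,c); (14,10,c); (14,11,c); (15,5,c); (15,11,c); (15,12,c); (16,10,c); (16,11,c); (16,12,c); (20,2,c); (20,17,c); (20,19,c); (21,3,c); (21,17,c); (21,18,c); (22,5,c); (22,18,c); (22,19,c); (23,17,c); (23,18,c); (23,19,c)
step 3: rule r1; match: 0->13, 1->2, 2->10, 3->12; deleted nodes 13; deleted edges (13,2,c); (13,10,c); (13,12,c); added nodes 24, 25, 26, 27, 28, 29, 30; added edges (27,2,c); (27,24,c); (27,26,c); (28,10,c); (28,24,c); (28,25,c); (29,12,c); (29,25,c); (29,26,c); (30,24,c); (30,25,c); (30,26,c); result: nodes: 2:vx, 3:vx, 5:vx, 6:vx, 10:vx, 11:vx, 12:vx, 14:tri, 15:tri, 16:tri, 17:vx, 18:vx, 19:vx, 20:tri, 21:tri, 22:tri, 23:tri, 24:vx, 25:vx, 26:vx, 27:tri, 28:tri, 29:tri, 30:tri edges: (14,3,c); (14,10,c); (14,11,c); (15,5,c); (15,11,c); (15,12,c); (16,10,c); (16,11,c); (16,12,c); (20,2,c); (20,17,c); (20,19,c); (21,3,c); (21,17,c); (21,18,c); (22,5,c); (22,18,c); (22,19,c); (23,17,c); (23,18,c); (23,19,c); (27,2,c); (27,24,c); (27,26,c); (28,10,c); (28,24,c); (28,25,c); (29,12,c); (29,25,c); (29,26,c); (30,24,c); (30,25,c); (30,26,c)
final:
nodes: 2:vx, 3:vx, 5:vx, 6:vx, 10:vx, 11:vx, 12:vx, 14:tri, 15:tri, 16:tri, 17:vx, 18:vx, 19:vx, 20:tri, 21:tri, 22:tri, 23:tri, 24:vx, 25:vx, 26:vx, 27:tri, 28:tri, 29:tri, 30:tri
edges: (14,3,c); (14,10,c); (14,11,c); (15,5,c); (15,11,c); (15,12,c); (16,10,c); (16,11,c); (16,12,c); (20,2,c); (20,17,c); (20,19,c); (21,3,c); (21,17,c); (21,18,c); (22,5,c); (22,18,c); (22,19,c); (23,17,c); (23,18,c); (23,19,c); (27,2,c); (27,24,c); (27,26,c); (28,10,c); (28,24,c); (28,25,c); (29,12,c); (29,25,c); (29,26,c); (30,24,c); (30,25,c); (30,26,c)
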